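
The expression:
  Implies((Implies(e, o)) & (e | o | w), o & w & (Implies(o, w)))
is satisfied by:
  {e: True, o: False, w: False}
  {e: False, o: False, w: False}
  {w: True, e: True, o: False}
  {o: True, w: True, e: True}
  {o: True, w: True, e: False}


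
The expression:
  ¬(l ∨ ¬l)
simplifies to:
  False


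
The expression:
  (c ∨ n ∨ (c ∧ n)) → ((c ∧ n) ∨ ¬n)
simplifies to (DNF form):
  c ∨ ¬n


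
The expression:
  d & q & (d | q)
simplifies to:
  d & q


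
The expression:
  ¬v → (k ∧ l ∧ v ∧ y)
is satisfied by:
  {v: True}


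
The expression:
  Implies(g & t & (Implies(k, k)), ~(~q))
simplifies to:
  q | ~g | ~t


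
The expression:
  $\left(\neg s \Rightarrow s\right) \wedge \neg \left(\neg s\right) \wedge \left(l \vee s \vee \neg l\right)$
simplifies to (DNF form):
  $s$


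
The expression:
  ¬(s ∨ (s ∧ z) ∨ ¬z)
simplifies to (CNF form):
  z ∧ ¬s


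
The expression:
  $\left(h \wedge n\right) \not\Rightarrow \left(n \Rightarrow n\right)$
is never true.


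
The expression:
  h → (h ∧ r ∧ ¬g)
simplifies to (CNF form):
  (r ∨ ¬h) ∧ (¬g ∨ ¬h)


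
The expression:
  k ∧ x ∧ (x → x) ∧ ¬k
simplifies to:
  False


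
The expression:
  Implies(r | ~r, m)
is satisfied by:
  {m: True}


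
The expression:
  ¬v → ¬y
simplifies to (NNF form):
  v ∨ ¬y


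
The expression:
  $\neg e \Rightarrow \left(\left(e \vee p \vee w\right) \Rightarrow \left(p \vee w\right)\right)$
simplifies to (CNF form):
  $\text{True}$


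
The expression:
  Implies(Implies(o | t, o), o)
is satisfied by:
  {t: True, o: True}
  {t: True, o: False}
  {o: True, t: False}


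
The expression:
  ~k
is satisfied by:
  {k: False}


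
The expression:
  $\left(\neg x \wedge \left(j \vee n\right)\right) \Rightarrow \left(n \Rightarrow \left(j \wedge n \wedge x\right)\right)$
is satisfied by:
  {x: True, n: False}
  {n: False, x: False}
  {n: True, x: True}


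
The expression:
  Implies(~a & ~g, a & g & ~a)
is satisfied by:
  {a: True, g: True}
  {a: True, g: False}
  {g: True, a: False}


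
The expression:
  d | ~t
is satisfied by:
  {d: True, t: False}
  {t: False, d: False}
  {t: True, d: True}


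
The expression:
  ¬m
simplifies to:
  ¬m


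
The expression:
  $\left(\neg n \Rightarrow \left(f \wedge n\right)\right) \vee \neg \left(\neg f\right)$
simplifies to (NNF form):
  $f \vee n$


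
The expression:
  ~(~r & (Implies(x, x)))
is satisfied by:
  {r: True}


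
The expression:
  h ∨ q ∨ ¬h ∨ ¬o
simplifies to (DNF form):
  True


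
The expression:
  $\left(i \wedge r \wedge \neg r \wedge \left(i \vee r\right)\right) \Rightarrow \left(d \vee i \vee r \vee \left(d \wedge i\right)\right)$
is always true.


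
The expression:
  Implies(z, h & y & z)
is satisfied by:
  {h: True, y: True, z: False}
  {h: True, y: False, z: False}
  {y: True, h: False, z: False}
  {h: False, y: False, z: False}
  {z: True, h: True, y: True}


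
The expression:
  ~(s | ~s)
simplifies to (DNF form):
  False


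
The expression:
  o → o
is always true.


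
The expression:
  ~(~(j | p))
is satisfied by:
  {p: True, j: True}
  {p: True, j: False}
  {j: True, p: False}


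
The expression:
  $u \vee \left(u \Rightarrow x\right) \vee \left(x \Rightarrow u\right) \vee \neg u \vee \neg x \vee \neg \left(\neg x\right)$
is always true.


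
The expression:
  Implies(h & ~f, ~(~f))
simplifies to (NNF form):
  f | ~h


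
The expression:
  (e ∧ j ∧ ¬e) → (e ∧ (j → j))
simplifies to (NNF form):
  True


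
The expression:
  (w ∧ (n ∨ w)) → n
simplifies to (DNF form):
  n ∨ ¬w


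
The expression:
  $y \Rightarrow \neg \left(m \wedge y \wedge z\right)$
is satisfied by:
  {m: False, z: False, y: False}
  {y: True, m: False, z: False}
  {z: True, m: False, y: False}
  {y: True, z: True, m: False}
  {m: True, y: False, z: False}
  {y: True, m: True, z: False}
  {z: True, m: True, y: False}


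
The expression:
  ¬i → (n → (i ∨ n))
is always true.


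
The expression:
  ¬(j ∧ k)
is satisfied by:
  {k: False, j: False}
  {j: True, k: False}
  {k: True, j: False}


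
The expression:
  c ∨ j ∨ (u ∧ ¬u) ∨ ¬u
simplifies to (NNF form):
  c ∨ j ∨ ¬u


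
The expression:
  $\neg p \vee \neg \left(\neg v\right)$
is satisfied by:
  {v: True, p: False}
  {p: False, v: False}
  {p: True, v: True}


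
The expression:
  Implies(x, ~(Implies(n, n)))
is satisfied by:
  {x: False}


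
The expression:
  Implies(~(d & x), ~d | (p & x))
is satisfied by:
  {x: True, d: False}
  {d: False, x: False}
  {d: True, x: True}


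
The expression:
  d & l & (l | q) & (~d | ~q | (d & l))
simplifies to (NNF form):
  d & l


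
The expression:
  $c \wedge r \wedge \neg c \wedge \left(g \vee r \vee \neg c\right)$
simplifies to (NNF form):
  $\text{False}$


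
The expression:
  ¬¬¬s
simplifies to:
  ¬s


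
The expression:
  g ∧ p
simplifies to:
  g ∧ p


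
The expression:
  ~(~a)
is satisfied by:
  {a: True}


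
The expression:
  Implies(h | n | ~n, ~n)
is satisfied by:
  {n: False}


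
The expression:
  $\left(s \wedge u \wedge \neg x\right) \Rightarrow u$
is always true.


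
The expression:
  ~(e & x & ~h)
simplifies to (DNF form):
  h | ~e | ~x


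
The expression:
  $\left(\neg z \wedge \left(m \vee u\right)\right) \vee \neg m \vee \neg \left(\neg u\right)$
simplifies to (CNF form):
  $u \vee \neg m \vee \neg z$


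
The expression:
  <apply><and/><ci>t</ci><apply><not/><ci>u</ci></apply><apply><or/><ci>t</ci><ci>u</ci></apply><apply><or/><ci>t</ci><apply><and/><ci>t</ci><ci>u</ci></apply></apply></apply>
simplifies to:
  <apply><and/><ci>t</ci><apply><not/><ci>u</ci></apply></apply>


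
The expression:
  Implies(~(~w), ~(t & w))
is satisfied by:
  {w: False, t: False}
  {t: True, w: False}
  {w: True, t: False}


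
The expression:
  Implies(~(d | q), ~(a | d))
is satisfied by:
  {d: True, q: True, a: False}
  {d: True, q: False, a: False}
  {q: True, d: False, a: False}
  {d: False, q: False, a: False}
  {a: True, d: True, q: True}
  {a: True, d: True, q: False}
  {a: True, q: True, d: False}


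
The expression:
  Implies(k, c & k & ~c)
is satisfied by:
  {k: False}


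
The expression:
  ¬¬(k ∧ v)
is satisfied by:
  {k: True, v: True}


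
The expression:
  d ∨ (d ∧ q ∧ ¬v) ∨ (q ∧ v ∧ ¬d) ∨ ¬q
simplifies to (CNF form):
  d ∨ v ∨ ¬q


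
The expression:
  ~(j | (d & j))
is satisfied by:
  {j: False}


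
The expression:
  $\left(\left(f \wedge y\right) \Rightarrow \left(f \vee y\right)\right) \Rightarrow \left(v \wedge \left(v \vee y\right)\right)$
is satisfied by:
  {v: True}


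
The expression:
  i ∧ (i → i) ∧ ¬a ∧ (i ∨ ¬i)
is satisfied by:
  {i: True, a: False}


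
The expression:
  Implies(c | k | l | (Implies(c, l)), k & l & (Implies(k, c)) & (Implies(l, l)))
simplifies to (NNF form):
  c & k & l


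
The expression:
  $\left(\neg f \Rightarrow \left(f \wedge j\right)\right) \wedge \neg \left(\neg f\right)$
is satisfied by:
  {f: True}


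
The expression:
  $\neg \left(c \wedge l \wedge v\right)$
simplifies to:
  $\neg c \vee \neg l \vee \neg v$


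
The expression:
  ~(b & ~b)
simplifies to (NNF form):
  True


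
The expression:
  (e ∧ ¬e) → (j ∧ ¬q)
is always true.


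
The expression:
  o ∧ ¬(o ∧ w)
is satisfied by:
  {o: True, w: False}


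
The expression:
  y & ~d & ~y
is never true.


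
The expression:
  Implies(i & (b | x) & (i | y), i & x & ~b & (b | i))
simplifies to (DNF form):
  ~b | ~i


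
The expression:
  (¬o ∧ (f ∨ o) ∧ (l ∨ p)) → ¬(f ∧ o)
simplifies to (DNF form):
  True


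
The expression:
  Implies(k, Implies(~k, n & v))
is always true.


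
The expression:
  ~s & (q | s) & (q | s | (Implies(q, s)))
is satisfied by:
  {q: True, s: False}


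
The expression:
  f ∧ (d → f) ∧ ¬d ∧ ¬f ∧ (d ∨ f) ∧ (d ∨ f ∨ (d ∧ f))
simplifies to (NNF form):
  False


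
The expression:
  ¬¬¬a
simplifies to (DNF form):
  ¬a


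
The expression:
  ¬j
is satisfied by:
  {j: False}


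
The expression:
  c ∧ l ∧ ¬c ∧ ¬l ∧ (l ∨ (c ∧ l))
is never true.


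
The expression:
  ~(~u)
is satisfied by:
  {u: True}


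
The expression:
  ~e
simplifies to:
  ~e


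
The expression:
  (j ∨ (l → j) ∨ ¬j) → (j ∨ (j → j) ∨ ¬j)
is always true.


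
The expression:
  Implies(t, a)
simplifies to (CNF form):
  a | ~t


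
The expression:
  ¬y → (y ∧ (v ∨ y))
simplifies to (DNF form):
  y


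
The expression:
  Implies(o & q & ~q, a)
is always true.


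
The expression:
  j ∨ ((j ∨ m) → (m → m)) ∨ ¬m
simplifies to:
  True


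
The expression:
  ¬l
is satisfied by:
  {l: False}


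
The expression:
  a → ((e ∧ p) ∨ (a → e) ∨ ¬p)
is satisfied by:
  {e: True, p: False, a: False}
  {p: False, a: False, e: False}
  {a: True, e: True, p: False}
  {a: True, p: False, e: False}
  {e: True, p: True, a: False}
  {p: True, e: False, a: False}
  {a: True, p: True, e: True}


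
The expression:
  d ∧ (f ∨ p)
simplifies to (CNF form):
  d ∧ (f ∨ p)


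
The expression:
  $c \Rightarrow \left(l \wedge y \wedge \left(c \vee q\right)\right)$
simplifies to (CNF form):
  $\left(l \vee \neg c\right) \wedge \left(y \vee \neg c\right)$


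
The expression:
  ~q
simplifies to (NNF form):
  ~q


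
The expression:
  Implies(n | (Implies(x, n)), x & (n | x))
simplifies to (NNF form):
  x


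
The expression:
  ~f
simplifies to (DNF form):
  ~f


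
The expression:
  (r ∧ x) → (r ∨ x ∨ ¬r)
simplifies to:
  True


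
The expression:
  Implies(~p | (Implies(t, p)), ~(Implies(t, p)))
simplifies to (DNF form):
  t & ~p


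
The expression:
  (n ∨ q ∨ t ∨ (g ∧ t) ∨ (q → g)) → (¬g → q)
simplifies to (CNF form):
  g ∨ q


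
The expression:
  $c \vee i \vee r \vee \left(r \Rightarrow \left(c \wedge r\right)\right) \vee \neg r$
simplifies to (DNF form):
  $\text{True}$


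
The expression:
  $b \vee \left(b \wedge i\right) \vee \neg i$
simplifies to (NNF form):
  $b \vee \neg i$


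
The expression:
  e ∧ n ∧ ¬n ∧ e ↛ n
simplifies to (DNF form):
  False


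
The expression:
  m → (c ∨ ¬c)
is always true.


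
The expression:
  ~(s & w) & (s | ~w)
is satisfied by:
  {w: False}


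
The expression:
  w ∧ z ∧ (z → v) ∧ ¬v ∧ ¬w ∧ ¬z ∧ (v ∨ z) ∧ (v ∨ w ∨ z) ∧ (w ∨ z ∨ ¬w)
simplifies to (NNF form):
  False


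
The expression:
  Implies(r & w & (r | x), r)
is always true.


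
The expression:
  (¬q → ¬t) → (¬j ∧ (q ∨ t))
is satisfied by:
  {t: True, j: False, q: False}
  {q: True, t: True, j: False}
  {q: True, t: False, j: False}
  {j: True, t: True, q: False}


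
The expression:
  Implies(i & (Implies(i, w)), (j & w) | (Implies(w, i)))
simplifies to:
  True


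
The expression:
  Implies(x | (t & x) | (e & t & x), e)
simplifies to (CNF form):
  e | ~x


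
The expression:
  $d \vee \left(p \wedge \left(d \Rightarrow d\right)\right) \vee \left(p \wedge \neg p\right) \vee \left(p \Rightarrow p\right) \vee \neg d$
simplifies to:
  $\text{True}$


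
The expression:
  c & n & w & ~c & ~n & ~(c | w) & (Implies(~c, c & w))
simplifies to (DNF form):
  False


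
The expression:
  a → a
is always true.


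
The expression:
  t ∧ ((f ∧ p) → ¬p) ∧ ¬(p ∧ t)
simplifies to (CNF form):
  t ∧ ¬p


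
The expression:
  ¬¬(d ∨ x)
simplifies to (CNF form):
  d ∨ x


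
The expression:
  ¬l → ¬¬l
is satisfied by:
  {l: True}


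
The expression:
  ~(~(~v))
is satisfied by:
  {v: False}


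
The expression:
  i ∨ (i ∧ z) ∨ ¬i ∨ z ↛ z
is always true.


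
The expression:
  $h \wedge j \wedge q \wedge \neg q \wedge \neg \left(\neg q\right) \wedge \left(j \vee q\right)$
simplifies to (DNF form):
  $\text{False}$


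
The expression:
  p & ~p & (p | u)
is never true.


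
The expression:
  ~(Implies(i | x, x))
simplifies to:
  i & ~x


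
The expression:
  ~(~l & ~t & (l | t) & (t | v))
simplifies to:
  True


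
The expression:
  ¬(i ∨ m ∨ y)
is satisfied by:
  {i: False, y: False, m: False}


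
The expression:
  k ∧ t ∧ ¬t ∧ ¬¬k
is never true.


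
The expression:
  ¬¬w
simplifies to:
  w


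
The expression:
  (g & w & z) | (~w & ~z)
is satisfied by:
  {g: True, z: False, w: False}
  {g: False, z: False, w: False}
  {z: True, w: True, g: True}


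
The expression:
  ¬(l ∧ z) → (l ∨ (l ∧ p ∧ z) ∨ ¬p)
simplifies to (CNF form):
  l ∨ ¬p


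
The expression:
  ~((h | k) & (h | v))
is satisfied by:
  {h: False, k: False, v: False}
  {v: True, h: False, k: False}
  {k: True, h: False, v: False}


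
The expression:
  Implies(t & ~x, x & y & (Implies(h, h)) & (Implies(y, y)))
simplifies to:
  x | ~t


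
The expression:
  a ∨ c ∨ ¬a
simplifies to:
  True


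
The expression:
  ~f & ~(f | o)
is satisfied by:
  {o: False, f: False}


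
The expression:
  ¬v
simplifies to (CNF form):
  ¬v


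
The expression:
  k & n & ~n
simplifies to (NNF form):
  False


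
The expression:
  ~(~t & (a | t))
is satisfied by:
  {t: True, a: False}
  {a: False, t: False}
  {a: True, t: True}


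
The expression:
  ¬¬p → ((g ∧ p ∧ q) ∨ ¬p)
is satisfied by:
  {g: True, q: True, p: False}
  {g: True, q: False, p: False}
  {q: True, g: False, p: False}
  {g: False, q: False, p: False}
  {g: True, p: True, q: True}


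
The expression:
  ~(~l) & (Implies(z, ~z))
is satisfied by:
  {l: True, z: False}


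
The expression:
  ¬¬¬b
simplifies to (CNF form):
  ¬b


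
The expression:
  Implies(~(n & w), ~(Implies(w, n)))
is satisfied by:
  {w: True}


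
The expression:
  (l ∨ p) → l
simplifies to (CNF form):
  l ∨ ¬p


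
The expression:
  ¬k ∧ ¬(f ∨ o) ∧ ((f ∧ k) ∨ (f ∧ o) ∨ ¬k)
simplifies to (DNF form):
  ¬f ∧ ¬k ∧ ¬o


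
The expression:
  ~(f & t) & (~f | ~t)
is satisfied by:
  {t: False, f: False}
  {f: True, t: False}
  {t: True, f: False}


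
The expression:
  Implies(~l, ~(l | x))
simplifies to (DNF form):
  l | ~x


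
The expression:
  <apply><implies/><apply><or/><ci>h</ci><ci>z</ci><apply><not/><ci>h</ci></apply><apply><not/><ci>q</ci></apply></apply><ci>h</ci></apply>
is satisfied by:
  {h: True}


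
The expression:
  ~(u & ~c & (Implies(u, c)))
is always true.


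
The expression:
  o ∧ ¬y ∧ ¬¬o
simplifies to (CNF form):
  o ∧ ¬y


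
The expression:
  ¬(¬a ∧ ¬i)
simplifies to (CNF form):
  a ∨ i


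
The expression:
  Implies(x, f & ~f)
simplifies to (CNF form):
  ~x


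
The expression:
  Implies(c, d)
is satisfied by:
  {d: True, c: False}
  {c: False, d: False}
  {c: True, d: True}


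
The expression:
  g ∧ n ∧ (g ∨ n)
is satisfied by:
  {g: True, n: True}


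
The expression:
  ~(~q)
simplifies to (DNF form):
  q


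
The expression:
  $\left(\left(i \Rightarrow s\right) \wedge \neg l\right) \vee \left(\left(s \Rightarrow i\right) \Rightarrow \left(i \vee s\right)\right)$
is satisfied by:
  {i: True, s: True, l: False}
  {i: True, l: False, s: False}
  {s: True, l: False, i: False}
  {s: False, l: False, i: False}
  {i: True, s: True, l: True}
  {i: True, l: True, s: False}
  {s: True, l: True, i: False}


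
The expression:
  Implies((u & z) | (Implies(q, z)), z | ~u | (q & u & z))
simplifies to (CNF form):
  q | z | ~u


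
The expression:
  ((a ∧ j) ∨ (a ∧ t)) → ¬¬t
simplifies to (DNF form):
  t ∨ ¬a ∨ ¬j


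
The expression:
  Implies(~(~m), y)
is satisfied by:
  {y: True, m: False}
  {m: False, y: False}
  {m: True, y: True}


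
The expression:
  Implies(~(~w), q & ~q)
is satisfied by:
  {w: False}


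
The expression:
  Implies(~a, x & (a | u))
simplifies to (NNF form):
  a | (u & x)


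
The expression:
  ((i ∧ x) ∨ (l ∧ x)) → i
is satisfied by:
  {i: True, l: False, x: False}
  {l: False, x: False, i: False}
  {i: True, x: True, l: False}
  {x: True, l: False, i: False}
  {i: True, l: True, x: False}
  {l: True, i: False, x: False}
  {i: True, x: True, l: True}


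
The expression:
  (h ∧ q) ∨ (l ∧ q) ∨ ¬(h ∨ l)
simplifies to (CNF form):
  (q ∨ ¬h) ∧ (q ∨ ¬l)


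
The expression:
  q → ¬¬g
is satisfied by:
  {g: True, q: False}
  {q: False, g: False}
  {q: True, g: True}


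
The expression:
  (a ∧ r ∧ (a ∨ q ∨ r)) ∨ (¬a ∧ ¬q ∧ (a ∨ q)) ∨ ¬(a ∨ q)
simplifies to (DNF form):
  (a ∧ r) ∨ (¬a ∧ ¬q)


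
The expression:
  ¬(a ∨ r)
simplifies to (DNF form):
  ¬a ∧ ¬r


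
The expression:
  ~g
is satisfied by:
  {g: False}


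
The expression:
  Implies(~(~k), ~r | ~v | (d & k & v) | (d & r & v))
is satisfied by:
  {d: True, k: False, r: False, v: False}
  {v: False, k: False, d: False, r: False}
  {v: True, d: True, k: False, r: False}
  {v: True, k: False, d: False, r: False}
  {r: True, d: True, v: False, k: False}
  {r: True, v: False, k: False, d: False}
  {r: True, v: True, d: True, k: False}
  {r: True, v: True, k: False, d: False}
  {d: True, k: True, r: False, v: False}
  {k: True, r: False, d: False, v: False}
  {v: True, k: True, d: True, r: False}
  {v: True, k: True, r: False, d: False}
  {d: True, k: True, r: True, v: False}
  {k: True, r: True, v: False, d: False}
  {v: True, k: True, r: True, d: True}


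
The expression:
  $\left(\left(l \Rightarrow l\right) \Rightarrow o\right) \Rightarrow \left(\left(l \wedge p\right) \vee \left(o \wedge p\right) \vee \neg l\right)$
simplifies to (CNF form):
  $p \vee \neg l \vee \neg o$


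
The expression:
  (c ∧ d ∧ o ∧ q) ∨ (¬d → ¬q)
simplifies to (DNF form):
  d ∨ ¬q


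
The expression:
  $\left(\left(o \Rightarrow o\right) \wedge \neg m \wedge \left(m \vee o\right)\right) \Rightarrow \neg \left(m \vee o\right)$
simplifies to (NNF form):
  $m \vee \neg o$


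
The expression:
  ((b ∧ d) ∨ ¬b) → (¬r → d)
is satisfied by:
  {r: True, b: True, d: True}
  {r: True, b: True, d: False}
  {r: True, d: True, b: False}
  {r: True, d: False, b: False}
  {b: True, d: True, r: False}
  {b: True, d: False, r: False}
  {d: True, b: False, r: False}


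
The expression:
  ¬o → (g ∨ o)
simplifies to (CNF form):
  g ∨ o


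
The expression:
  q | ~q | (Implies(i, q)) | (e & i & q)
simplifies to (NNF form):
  True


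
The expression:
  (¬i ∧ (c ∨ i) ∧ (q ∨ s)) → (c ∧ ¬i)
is always true.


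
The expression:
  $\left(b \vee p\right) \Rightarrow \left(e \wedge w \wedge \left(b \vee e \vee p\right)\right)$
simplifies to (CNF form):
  $\left(e \vee \neg b\right) \wedge \left(e \vee \neg p\right) \wedge \left(w \vee \neg b\right) \wedge \left(w \vee \neg p\right)$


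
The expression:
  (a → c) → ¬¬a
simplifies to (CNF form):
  a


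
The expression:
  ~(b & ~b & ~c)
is always true.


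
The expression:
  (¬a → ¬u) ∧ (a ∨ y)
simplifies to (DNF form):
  a ∨ (y ∧ ¬u)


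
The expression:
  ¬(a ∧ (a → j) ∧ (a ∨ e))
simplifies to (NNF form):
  ¬a ∨ ¬j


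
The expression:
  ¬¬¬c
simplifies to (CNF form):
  ¬c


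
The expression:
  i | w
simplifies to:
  i | w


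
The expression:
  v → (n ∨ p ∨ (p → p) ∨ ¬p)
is always true.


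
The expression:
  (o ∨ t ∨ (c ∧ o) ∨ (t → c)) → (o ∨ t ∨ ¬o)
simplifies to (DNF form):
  True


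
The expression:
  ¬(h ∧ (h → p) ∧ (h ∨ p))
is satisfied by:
  {p: False, h: False}
  {h: True, p: False}
  {p: True, h: False}


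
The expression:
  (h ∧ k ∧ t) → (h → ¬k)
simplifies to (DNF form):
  ¬h ∨ ¬k ∨ ¬t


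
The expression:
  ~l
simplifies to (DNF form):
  ~l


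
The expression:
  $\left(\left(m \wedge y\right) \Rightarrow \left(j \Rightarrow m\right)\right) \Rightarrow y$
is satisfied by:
  {y: True}


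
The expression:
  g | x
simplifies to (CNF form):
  g | x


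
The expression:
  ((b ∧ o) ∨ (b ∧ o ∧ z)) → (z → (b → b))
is always true.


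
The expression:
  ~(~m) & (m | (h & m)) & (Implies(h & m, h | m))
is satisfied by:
  {m: True}


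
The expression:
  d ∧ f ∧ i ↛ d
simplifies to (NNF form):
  False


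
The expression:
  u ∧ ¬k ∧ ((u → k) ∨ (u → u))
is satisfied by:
  {u: True, k: False}


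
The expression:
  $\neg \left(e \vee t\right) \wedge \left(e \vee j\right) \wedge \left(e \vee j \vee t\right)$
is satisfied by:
  {j: True, e: False, t: False}


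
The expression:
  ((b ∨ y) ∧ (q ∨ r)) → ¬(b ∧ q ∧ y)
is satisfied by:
  {q: False, y: False, b: False}
  {b: True, q: False, y: False}
  {y: True, q: False, b: False}
  {b: True, y: True, q: False}
  {q: True, b: False, y: False}
  {b: True, q: True, y: False}
  {y: True, q: True, b: False}


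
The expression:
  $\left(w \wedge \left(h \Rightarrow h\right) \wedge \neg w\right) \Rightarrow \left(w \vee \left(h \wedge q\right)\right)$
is always true.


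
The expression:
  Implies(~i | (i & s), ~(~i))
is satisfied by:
  {i: True}


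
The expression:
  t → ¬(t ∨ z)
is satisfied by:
  {t: False}


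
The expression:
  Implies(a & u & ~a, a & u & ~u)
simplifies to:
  True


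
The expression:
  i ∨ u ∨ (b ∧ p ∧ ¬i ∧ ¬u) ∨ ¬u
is always true.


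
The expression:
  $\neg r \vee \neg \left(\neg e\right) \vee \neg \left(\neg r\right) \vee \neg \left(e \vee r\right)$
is always true.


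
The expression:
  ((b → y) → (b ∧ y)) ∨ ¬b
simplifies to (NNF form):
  True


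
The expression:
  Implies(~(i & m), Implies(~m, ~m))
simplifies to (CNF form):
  True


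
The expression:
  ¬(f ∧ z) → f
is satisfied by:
  {f: True}


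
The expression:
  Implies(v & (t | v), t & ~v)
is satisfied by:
  {v: False}


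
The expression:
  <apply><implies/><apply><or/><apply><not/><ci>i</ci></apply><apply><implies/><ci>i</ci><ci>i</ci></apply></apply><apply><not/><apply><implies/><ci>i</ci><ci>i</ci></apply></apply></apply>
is never true.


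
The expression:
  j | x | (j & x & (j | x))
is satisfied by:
  {x: True, j: True}
  {x: True, j: False}
  {j: True, x: False}


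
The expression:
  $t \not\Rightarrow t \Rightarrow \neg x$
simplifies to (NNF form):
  $\text{True}$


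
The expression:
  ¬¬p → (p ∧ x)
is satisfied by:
  {x: True, p: False}
  {p: False, x: False}
  {p: True, x: True}


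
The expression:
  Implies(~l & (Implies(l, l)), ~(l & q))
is always true.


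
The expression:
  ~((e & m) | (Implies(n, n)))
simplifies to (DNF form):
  False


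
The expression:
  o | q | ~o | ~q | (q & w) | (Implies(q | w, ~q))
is always true.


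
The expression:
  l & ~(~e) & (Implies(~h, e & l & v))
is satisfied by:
  {e: True, v: True, h: True, l: True}
  {e: True, v: True, l: True, h: False}
  {e: True, h: True, l: True, v: False}


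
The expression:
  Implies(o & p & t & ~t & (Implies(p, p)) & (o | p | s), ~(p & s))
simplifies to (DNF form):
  True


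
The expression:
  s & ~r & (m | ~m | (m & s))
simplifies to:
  s & ~r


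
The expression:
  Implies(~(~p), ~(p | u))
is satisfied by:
  {p: False}


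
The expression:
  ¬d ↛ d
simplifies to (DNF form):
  ¬d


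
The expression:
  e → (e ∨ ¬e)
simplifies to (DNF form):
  True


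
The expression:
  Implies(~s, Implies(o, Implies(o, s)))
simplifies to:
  s | ~o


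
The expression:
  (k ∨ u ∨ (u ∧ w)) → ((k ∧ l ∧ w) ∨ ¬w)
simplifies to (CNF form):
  (k ∨ ¬k ∨ ¬w) ∧ (k ∨ ¬u ∨ ¬w) ∧ (l ∨ ¬k ∨ ¬w) ∧ (l ∨ ¬u ∨ ¬w)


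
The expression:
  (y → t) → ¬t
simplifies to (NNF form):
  ¬t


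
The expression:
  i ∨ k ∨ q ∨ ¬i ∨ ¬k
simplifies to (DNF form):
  True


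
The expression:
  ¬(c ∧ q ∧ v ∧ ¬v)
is always true.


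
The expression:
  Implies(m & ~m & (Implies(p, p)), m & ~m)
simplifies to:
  True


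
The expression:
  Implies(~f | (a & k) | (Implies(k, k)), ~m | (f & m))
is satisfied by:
  {f: True, m: False}
  {m: False, f: False}
  {m: True, f: True}


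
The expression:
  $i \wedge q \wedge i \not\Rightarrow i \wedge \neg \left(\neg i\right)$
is never true.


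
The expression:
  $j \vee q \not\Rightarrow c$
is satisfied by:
  {q: True, j: True, c: False}
  {j: True, c: False, q: False}
  {q: True, j: True, c: True}
  {j: True, c: True, q: False}
  {q: True, c: False, j: False}


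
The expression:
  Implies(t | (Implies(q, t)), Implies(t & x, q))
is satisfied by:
  {q: True, t: False, x: False}
  {t: False, x: False, q: False}
  {x: True, q: True, t: False}
  {x: True, t: False, q: False}
  {q: True, t: True, x: False}
  {t: True, q: False, x: False}
  {x: True, t: True, q: True}


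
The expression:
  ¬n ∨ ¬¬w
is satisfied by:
  {w: True, n: False}
  {n: False, w: False}
  {n: True, w: True}


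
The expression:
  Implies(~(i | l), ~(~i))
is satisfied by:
  {i: True, l: True}
  {i: True, l: False}
  {l: True, i: False}


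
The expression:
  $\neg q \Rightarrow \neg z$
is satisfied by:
  {q: True, z: False}
  {z: False, q: False}
  {z: True, q: True}


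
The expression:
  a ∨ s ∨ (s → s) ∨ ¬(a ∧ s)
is always true.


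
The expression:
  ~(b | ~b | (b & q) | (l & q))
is never true.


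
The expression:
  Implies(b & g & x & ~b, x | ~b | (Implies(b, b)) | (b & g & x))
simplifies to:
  True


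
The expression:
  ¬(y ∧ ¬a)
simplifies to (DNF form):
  a ∨ ¬y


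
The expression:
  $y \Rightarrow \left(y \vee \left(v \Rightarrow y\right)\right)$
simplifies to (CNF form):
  $\text{True}$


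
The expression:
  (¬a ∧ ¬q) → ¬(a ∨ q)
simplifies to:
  True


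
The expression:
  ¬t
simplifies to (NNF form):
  ¬t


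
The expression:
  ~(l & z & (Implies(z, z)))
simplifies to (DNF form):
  ~l | ~z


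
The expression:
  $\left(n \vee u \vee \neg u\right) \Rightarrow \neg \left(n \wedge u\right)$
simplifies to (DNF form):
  $\neg n \vee \neg u$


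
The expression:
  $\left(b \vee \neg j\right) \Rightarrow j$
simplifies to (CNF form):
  $j$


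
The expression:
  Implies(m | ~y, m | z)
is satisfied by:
  {y: True, z: True, m: True}
  {y: True, z: True, m: False}
  {y: True, m: True, z: False}
  {y: True, m: False, z: False}
  {z: True, m: True, y: False}
  {z: True, m: False, y: False}
  {m: True, z: False, y: False}


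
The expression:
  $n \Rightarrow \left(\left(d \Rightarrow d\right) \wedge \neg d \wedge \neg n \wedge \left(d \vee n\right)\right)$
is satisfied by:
  {n: False}


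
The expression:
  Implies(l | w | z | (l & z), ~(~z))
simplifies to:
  z | (~l & ~w)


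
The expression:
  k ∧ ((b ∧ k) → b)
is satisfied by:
  {k: True}


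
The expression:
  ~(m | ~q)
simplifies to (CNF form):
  q & ~m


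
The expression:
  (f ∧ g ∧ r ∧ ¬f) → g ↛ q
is always true.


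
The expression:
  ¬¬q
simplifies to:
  q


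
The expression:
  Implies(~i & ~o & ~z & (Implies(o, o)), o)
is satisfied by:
  {i: True, o: True, z: True}
  {i: True, o: True, z: False}
  {i: True, z: True, o: False}
  {i: True, z: False, o: False}
  {o: True, z: True, i: False}
  {o: True, z: False, i: False}
  {z: True, o: False, i: False}


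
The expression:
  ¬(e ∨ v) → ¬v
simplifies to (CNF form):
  True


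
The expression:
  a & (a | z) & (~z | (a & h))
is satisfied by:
  {a: True, h: True, z: False}
  {a: True, h: False, z: False}
  {a: True, z: True, h: True}


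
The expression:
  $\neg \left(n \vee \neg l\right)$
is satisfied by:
  {l: True, n: False}


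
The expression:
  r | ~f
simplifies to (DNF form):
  r | ~f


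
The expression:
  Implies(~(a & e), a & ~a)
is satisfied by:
  {a: True, e: True}


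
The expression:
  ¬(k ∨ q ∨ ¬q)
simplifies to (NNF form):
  False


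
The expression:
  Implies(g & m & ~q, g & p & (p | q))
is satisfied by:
  {p: True, q: True, g: False, m: False}
  {p: True, g: False, m: False, q: False}
  {q: True, g: False, m: False, p: False}
  {q: False, g: False, m: False, p: False}
  {p: True, m: True, q: True, g: False}
  {p: True, m: True, q: False, g: False}
  {m: True, q: True, p: False, g: False}
  {m: True, p: False, g: False, q: False}
  {q: True, p: True, g: True, m: False}
  {p: True, g: True, q: False, m: False}
  {q: True, g: True, p: False, m: False}
  {g: True, p: False, m: False, q: False}
  {p: True, m: True, g: True, q: True}
  {p: True, m: True, g: True, q: False}
  {m: True, g: True, q: True, p: False}


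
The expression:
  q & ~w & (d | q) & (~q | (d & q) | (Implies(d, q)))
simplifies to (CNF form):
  q & ~w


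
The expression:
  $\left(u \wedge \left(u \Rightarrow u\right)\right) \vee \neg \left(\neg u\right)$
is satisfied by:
  {u: True}


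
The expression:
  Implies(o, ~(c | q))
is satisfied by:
  {q: False, o: False, c: False}
  {c: True, q: False, o: False}
  {q: True, c: False, o: False}
  {c: True, q: True, o: False}
  {o: True, c: False, q: False}


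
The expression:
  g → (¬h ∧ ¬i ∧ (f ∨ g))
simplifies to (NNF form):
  (¬h ∧ ¬i) ∨ ¬g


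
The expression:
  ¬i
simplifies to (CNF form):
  ¬i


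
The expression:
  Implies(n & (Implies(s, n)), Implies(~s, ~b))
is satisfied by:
  {s: True, n: False, b: False}
  {s: False, n: False, b: False}
  {b: True, s: True, n: False}
  {b: True, s: False, n: False}
  {n: True, s: True, b: False}
  {n: True, s: False, b: False}
  {n: True, b: True, s: True}


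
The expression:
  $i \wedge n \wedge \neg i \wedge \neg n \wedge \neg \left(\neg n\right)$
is never true.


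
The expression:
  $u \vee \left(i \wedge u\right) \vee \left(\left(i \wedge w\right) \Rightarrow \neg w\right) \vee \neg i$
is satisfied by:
  {u: True, w: False, i: False}
  {w: False, i: False, u: False}
  {i: True, u: True, w: False}
  {i: True, w: False, u: False}
  {u: True, w: True, i: False}
  {w: True, u: False, i: False}
  {i: True, w: True, u: True}


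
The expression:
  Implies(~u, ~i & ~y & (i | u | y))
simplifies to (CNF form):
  u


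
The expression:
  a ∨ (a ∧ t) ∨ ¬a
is always true.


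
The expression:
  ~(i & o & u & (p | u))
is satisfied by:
  {u: False, o: False, i: False}
  {i: True, u: False, o: False}
  {o: True, u: False, i: False}
  {i: True, o: True, u: False}
  {u: True, i: False, o: False}
  {i: True, u: True, o: False}
  {o: True, u: True, i: False}


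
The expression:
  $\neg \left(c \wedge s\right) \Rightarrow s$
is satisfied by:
  {s: True}


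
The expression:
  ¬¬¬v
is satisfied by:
  {v: False}


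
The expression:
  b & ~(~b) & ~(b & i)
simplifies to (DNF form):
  b & ~i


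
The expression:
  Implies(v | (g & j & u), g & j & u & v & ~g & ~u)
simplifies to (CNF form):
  ~v & (~g | ~j | ~u)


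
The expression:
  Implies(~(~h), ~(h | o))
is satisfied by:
  {h: False}


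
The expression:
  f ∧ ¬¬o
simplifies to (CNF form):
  f ∧ o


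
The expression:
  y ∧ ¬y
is never true.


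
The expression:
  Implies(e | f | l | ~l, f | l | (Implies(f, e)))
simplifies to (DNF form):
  True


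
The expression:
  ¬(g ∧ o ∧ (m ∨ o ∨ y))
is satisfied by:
  {g: False, o: False}
  {o: True, g: False}
  {g: True, o: False}


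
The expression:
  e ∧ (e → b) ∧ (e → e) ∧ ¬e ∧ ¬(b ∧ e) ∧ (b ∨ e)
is never true.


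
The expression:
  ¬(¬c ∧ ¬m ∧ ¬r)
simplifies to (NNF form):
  c ∨ m ∨ r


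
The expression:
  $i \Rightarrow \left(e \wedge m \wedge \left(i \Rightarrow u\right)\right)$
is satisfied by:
  {u: True, m: True, e: True, i: False}
  {u: True, m: True, e: False, i: False}
  {u: True, e: True, m: False, i: False}
  {u: True, e: False, m: False, i: False}
  {m: True, e: True, u: False, i: False}
  {m: True, e: False, u: False, i: False}
  {e: True, u: False, m: False, i: False}
  {e: False, u: False, m: False, i: False}
  {i: True, u: True, m: True, e: True}


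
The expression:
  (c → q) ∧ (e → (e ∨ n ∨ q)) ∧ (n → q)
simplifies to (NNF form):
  q ∨ (¬c ∧ ¬n)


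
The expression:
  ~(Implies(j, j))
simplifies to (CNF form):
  False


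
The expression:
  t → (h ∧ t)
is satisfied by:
  {h: True, t: False}
  {t: False, h: False}
  {t: True, h: True}


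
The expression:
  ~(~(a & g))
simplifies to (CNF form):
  a & g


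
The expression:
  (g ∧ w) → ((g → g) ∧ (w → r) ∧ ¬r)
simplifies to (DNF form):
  ¬g ∨ ¬w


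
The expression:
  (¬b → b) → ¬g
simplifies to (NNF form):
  ¬b ∨ ¬g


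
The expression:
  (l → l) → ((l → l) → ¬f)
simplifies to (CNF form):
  ¬f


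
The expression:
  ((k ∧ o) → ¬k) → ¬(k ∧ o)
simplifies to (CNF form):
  True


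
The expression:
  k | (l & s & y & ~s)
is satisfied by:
  {k: True}


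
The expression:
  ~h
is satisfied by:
  {h: False}


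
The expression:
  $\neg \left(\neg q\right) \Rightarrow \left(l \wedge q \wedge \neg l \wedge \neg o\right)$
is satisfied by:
  {q: False}


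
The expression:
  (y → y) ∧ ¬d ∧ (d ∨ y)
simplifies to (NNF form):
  y ∧ ¬d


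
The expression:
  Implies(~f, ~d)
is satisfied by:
  {f: True, d: False}
  {d: False, f: False}
  {d: True, f: True}


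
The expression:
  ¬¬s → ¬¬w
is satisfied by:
  {w: True, s: False}
  {s: False, w: False}
  {s: True, w: True}


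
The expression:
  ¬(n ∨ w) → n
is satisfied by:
  {n: True, w: True}
  {n: True, w: False}
  {w: True, n: False}


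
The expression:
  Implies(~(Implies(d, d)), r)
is always true.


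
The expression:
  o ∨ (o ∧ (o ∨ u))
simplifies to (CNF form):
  o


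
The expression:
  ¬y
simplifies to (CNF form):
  ¬y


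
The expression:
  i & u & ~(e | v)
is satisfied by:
  {i: True, u: True, v: False, e: False}


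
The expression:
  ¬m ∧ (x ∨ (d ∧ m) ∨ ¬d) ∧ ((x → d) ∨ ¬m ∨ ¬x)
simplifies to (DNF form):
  (x ∧ ¬m) ∨ (¬d ∧ ¬m)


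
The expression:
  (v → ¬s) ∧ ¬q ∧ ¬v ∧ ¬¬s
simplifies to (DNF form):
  s ∧ ¬q ∧ ¬v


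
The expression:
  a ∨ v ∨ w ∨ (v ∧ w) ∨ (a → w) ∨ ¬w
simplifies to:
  True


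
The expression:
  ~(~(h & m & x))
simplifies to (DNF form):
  h & m & x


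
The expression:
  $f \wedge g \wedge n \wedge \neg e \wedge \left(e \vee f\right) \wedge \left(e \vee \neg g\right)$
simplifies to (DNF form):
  $\text{False}$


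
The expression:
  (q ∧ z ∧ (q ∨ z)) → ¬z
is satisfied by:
  {q: False, z: False}
  {z: True, q: False}
  {q: True, z: False}


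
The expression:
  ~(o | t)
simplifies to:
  ~o & ~t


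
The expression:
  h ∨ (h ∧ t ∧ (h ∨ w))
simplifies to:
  h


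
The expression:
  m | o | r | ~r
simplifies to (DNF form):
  True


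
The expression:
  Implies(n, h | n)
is always true.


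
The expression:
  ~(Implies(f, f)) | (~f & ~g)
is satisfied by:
  {g: False, f: False}


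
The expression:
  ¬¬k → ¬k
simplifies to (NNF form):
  ¬k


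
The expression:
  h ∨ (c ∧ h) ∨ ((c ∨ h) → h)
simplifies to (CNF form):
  h ∨ ¬c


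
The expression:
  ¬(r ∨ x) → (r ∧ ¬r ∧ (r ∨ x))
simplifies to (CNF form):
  r ∨ x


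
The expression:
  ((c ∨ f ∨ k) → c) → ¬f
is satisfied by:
  {c: False, f: False}
  {f: True, c: False}
  {c: True, f: False}


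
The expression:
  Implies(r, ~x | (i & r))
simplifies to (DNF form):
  i | ~r | ~x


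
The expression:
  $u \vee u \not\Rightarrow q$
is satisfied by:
  {u: True}


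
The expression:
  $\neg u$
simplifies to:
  $\neg u$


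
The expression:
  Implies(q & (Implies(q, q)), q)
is always true.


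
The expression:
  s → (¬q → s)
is always true.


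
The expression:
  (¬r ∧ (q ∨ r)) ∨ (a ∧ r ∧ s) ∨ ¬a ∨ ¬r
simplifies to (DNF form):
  s ∨ ¬a ∨ ¬r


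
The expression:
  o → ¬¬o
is always true.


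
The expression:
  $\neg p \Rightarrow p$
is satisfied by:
  {p: True}


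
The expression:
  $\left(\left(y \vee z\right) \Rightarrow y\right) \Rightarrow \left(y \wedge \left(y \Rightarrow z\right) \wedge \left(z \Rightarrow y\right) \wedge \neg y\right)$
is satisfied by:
  {z: True, y: False}


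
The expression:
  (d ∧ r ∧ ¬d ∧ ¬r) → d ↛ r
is always true.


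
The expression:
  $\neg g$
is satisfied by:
  {g: False}


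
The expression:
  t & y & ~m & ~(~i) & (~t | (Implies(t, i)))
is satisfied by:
  {t: True, i: True, y: True, m: False}


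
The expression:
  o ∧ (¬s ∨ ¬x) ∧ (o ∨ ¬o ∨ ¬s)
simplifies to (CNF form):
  o ∧ (¬s ∨ ¬x)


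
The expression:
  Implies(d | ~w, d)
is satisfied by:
  {d: True, w: True}
  {d: True, w: False}
  {w: True, d: False}


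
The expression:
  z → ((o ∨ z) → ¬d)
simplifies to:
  ¬d ∨ ¬z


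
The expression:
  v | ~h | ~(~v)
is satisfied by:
  {v: True, h: False}
  {h: False, v: False}
  {h: True, v: True}


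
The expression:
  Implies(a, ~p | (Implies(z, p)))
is always true.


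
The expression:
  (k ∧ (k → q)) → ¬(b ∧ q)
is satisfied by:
  {k: False, q: False, b: False}
  {b: True, k: False, q: False}
  {q: True, k: False, b: False}
  {b: True, q: True, k: False}
  {k: True, b: False, q: False}
  {b: True, k: True, q: False}
  {q: True, k: True, b: False}


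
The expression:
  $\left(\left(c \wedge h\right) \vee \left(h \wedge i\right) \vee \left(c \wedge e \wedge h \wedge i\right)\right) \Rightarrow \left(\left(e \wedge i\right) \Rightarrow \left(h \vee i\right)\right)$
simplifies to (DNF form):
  $\text{True}$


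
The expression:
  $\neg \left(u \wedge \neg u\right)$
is always true.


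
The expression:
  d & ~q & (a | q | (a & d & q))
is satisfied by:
  {a: True, d: True, q: False}
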